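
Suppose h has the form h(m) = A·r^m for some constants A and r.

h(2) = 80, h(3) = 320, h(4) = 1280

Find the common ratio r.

4

Consecutive ratio: 320/80 = 4, and 1280/320 = 4, so r = 4.
Then A·4^2 = 80 gives A = 5, and h(m) = 5·4^m.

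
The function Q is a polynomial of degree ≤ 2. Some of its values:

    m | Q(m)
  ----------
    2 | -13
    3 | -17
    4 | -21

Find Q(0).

-5

Write Q(m) = am² + bm + c; the 3 given values yield a linear system in the 3 coefficients.
Solving, the leading coefficient vanishes, and Q(m) = -4m - 5.
Then Q(0) = -5.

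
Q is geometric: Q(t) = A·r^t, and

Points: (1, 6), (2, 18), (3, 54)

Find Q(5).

486

Consecutive ratio: 18/6 = 3, and 54/18 = 3, so r = 3.
Then A·3^1 = 6 gives A = 2, and Q(t) = 2·3^t.
Q(5) = 2·3^5 = 486.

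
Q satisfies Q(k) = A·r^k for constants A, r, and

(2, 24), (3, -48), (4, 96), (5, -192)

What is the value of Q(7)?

-768

Consecutive ratio: -48/24 = -2, and 96/(-48) = -2, so r = -2.
Then A·(-2)^2 = 24 gives A = 6, and Q(k) = 6·(-2)^k.
Q(7) = 6·(-2)^7 = -768.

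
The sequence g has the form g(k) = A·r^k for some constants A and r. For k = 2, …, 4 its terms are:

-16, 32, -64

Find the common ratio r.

Consecutive ratio: 32/(-16) = -2, and -64/32 = -2, so r = -2.
Then A·(-2)^2 = -16 gives A = -4, and g(k) = -4·(-2)^k.

-2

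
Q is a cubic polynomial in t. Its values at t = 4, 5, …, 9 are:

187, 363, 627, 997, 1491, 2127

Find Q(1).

7

Write Q(t) = at³ + bt² + ct + d; the 6 given values yield a linear system in the 4 coefficients.
Solving, Q(t) = 3t³ - t² + 2t + 3.
Then Q(1) = 7.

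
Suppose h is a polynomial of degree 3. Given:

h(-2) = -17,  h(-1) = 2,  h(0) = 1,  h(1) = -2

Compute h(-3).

Write h(m) = am³ + bm² + cm + d; the 4 given values yield a linear system in the 4 coefficients.
Solving, h(m) = 3m³ - m² - 5m + 1.
Then h(-3) = -74.

-74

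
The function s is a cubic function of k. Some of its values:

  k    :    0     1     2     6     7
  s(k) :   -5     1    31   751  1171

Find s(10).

3295

Write s(k) = ak³ + bk² + ck + d; the 5 given values yield a linear system in the 4 coefficients.
Solving, s(k) = 3k³ + 3k² - 5.
Then s(10) = 3295.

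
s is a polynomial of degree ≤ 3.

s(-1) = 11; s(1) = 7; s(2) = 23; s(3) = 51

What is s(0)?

Write s(n) = an³ + bn² + cn + d; the 4 given values yield a linear system in the 4 coefficients.
Solving, the leading coefficient vanishes, and s(n) = 6n² - 2n + 3.
The constant term is s(0) = 3.

3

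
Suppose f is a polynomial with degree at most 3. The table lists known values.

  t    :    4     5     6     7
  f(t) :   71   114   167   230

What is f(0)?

Write f(t) = at³ + bt² + ct + d; the 4 given values yield a linear system in the 4 coefficients.
Solving, the leading coefficient vanishes, and f(t) = 5t² - 2t - 1.
The constant term is f(0) = -1.

-1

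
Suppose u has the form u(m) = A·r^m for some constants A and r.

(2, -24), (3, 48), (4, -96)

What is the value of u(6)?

Consecutive ratio: 48/(-24) = -2, and -96/48 = -2, so r = -2.
Then A·(-2)^2 = -24 gives A = -6, and u(m) = -6·(-2)^m.
u(6) = -6·(-2)^6 = -384.

-384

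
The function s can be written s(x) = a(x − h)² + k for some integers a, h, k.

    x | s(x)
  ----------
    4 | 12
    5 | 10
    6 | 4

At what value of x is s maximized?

First differences -2, -6; second difference -4 = 2a, so a = -2.
Expanding, the x-coefficient is −2ah = 4h; matching it to the data gives h = 4, and then k = 12.
So s(x) = -2(x − 4)² + 12.
Hence h = 4.

4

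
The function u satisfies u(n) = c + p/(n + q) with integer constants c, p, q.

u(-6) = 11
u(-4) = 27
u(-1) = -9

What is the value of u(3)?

(u(n) − c)(n + q) = p for each data point; the three points give a linear system in c and q, then p follows.
Solving: c = 3, q = 3, p = -24, so u(n) = 3 − 24/(n + 3).
Then u(3) = 3 − 24/6 = -1.

-1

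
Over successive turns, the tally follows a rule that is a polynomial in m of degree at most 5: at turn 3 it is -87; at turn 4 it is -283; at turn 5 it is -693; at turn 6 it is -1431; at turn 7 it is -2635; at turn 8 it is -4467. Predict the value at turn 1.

Write the value at m as u(m).
First differences: -196, -410, -738, -1204, -1832. Second differences: -214, -328, -466, -628. Third differences: -114, -138, -162. Fourth differences: -24, -24.
Level-4 differences are constant, so u has degree 4.
Fitting a degree-4 polynomial gives u(m) = -m^4 - m³ + 2m² + 2m - 3.
Then u(1) = -1.

-1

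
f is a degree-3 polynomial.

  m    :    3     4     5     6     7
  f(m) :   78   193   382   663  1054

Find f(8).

First differences: 115, 189, 281, 391. Second differences: 74, 92, 110. Third differences: 18, 18.
Level-3 differences are constant, so f has degree 3.
Extending the table by one column gives the next first difference 519, so f(8) = 1054 + 519 = 1573.

1573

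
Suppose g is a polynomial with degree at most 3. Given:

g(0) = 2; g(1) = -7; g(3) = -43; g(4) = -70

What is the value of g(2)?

Write g(k) = ak³ + bk² + ck + d; the 4 given values yield a linear system in the 4 coefficients.
Solving, the leading coefficient vanishes, and g(k) = -3k² - 6k + 2.
Then g(2) = -22.

-22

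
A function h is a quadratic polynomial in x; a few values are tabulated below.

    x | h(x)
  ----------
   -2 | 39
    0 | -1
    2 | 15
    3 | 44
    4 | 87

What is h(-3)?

Write h(x) = ax² + bx + c; the 5 given values yield a linear system in the 3 coefficients.
Solving, h(x) = 7x² - 6x - 1.
Then h(-3) = 80.

80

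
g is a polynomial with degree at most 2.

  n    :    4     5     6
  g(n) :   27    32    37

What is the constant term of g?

First differences: 5, 5.
Level-1 differences are constant, so g has degree 1.
Fitting a degree-1 polynomial gives g(n) = 5n + 7.
The constant term is g(0) = 7.

7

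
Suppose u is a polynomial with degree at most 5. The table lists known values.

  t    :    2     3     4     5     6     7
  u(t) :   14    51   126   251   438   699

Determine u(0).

6

Write u(t) = at^5 + bt^4 + ct³ + dt² + et + p; the 6 given values yield a linear system in the 6 coefficients.
Solving, the top 2 coefficients vanish, and u(t) = 2t³ + t² - 6t + 6.
Then u(0) = 6.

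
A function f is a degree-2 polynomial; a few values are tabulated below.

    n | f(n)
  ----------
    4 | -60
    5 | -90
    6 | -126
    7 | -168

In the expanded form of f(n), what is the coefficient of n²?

First differences: -30, -36, -42. Second differences: -6, -6.
Level-2 differences are constant, so f has degree 2.
Fitting a degree-2 polynomial gives f(n) = -3n² - 3n.
The coefficient of n² is -3.

-3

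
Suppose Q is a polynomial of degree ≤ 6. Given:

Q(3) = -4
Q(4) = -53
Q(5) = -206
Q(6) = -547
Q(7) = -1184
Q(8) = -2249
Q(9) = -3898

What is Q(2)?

1

First differences: -49, -153, -341, -637, -1065, -1649. Second differences: -104, -188, -296, -428, -584. Third differences: -84, -108, -132, -156. Fourth differences: -24, -24, -24.
Level-4 differences are constant, so Q has degree 4.
Fitting a degree-4 polynomial gives Q(n) = -n^4 + 4n³ - 3n² - n - 1.
Then Q(2) = 1.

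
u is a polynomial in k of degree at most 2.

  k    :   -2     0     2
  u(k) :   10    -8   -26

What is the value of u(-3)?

Write u(k) = ak² + bk + c; the 3 given values yield a linear system in the 3 coefficients.
Solving, the leading coefficient vanishes, and u(k) = -9k - 8.
Then u(-3) = 19.

19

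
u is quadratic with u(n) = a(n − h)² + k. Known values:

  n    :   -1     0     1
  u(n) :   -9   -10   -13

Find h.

First differences -1, -3; second difference -2 = 2a, so a = -1.
Expanding, the n-coefficient is −2ah = 2h; matching it to the data gives h = -1, and then k = -9.
So u(n) = -1(n + 1)² − 9.
Hence h = -1.

-1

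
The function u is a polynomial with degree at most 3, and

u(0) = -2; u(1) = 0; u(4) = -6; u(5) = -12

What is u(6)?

-20

Write u(m) = am³ + bm² + cm + d; the 4 given values yield a linear system in the 4 coefficients.
Solving, the leading coefficient vanishes, and u(m) = -m² + 3m - 2.
Then u(6) = -20.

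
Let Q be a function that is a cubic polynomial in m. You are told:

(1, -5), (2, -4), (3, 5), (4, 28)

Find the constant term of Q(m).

-4

Write Q(m) = am³ + bm² + cm + d; the 4 given values yield a linear system in the 4 coefficients.
Solving, Q(m) = m³ - 2m² - 4.
The constant term is Q(0) = -4.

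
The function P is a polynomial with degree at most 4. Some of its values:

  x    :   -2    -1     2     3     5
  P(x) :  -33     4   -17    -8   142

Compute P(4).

Write P(x) = ax^4 + bx³ + cx² + dx + e; the 5 given values yield a linear system in the 5 coefficients.
Solving, the leading coefficient vanishes, and P(x) = 3x³ - 8x² - 8x + 7.
Then P(4) = 39.

39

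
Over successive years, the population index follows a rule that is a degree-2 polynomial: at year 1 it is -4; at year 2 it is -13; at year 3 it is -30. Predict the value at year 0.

-3

Write the value at k as h(k).
Write h(k) = ak² + bk + c; the 3 given values yield a linear system in the 3 coefficients.
Solving, h(k) = -4k² + 3k - 3.
Then h(0) = -3.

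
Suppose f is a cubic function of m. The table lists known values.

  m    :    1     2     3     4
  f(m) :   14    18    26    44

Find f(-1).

-6

Write f(m) = am³ + bm² + cm + d; the 4 given values yield a linear system in the 4 coefficients.
Solving, f(m) = m³ - 4m² + 9m + 8.
Then f(-1) = -6.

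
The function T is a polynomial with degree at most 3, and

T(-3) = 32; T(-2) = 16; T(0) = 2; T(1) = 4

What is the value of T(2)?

12

Write T(k) = ak³ + bk² + ck + d; the 4 given values yield a linear system in the 4 coefficients.
Solving, the leading coefficient vanishes, and T(k) = 3k² - k + 2.
Then T(2) = 12.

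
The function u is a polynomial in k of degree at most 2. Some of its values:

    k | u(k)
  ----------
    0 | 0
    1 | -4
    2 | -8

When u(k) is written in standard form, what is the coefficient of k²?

Write u(k) = ak² + bk + c; the 3 given values yield a linear system in the 3 coefficients.
Solving, the leading coefficient vanishes, and u(k) = -4k.
The coefficient of k² is 0.

0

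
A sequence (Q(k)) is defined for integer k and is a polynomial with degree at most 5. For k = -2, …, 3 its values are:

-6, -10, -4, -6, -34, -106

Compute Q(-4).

104

First differences: -4, 6, -2, -28, -72. Second differences: 10, -8, -26, -44. Third differences: -18, -18, -18.
Level-3 differences are constant, so Q has degree 3.
Fitting a degree-3 polynomial gives Q(k) = -3k³ - 4k² + 5k - 4.
Then Q(-4) = 104.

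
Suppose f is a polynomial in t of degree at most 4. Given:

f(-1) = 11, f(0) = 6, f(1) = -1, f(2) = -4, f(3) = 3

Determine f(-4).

First differences: -5, -7, -3, 7. Second differences: -2, 4, 10. Third differences: 6, 6.
Level-3 differences are constant, so f has degree 3.
Fitting a degree-3 polynomial gives f(t) = t³ - t² - 7t + 6.
Then f(-4) = -46.

-46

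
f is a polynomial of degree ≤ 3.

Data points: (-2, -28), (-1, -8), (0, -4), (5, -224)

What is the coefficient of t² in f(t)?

-8

Write f(t) = at³ + bt² + ct + d; the 4 given values yield a linear system in the 4 coefficients.
Solving, the leading coefficient vanishes, and f(t) = -8t² - 4t - 4.
The coefficient of t² is -8.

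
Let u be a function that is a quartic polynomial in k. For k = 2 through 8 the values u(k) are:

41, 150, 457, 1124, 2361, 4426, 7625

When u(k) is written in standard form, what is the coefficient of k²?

First differences: 109, 307, 667, 1237, 2065, 3199. Second differences: 198, 360, 570, 828, 1134. Third differences: 162, 210, 258, 306. Fourth differences: 48, 48, 48.
Level-4 differences are constant, so u has degree 4.
Fitting a degree-4 polynomial gives u(k) = 2k^4 - k³ - 2k² + 8k + 9.
The coefficient of k² is -2.

-2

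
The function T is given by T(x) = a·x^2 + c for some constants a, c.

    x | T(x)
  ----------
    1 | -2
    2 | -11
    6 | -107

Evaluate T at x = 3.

-26

From T(1) = -2 and T(2) = -11: 1a + c = -2 and 4a + c = -11.
Subtracting: 3a = -9, so a = -3; then c = -2 − (-3)·1 = 1.
So T(x) = -3x² + 1, and T(3) = -26.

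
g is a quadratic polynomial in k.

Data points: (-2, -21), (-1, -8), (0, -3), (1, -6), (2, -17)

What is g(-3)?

Write g(k) = ak² + bk + c; the 5 given values yield a linear system in the 3 coefficients.
Solving, g(k) = -4k² + k - 3.
Then g(-3) = -42.

-42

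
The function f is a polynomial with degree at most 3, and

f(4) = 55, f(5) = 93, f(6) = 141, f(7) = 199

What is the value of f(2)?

First differences: 38, 48, 58. Second differences: 10, 10.
Level-2 differences are constant, so f has degree 2.
Fitting a degree-2 polynomial gives f(x) = 5x² - 7x + 3.
Then f(2) = 9.

9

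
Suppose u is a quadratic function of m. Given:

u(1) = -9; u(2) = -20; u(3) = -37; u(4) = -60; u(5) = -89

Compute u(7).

-165

First differences: -11, -17, -23, -29. Second differences: -6, -6, -6.
Level-2 differences are constant, so u has degree 2.
Fitting a degree-2 polynomial gives u(m) = -3m² - 2m - 4.
Then u(7) = -165.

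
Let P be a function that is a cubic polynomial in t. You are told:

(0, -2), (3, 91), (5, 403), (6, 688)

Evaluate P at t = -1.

-5

Write P(t) = at³ + bt² + ct + d; the 4 given values yield a linear system in the 4 coefficients.
Solving, P(t) = 3t³ + t² + t - 2.
Then P(-1) = -5.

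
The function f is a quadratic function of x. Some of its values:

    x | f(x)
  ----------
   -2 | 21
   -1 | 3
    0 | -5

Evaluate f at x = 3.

31

Write f(x) = ax² + bx + c; the 3 given values yield a linear system in the 3 coefficients.
Solving, f(x) = 5x² - 3x - 5.
Then f(3) = 31.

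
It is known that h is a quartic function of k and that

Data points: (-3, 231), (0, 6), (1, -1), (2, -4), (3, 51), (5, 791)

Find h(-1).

Write h(k) = ak^4 + bk³ + ck² + dk + e; the 6 given values yield a linear system in the 5 coefficients.
Solving, h(k) = 2k^4 - 3k³ - 3k² - 3k + 6.
Then h(-1) = 11.

11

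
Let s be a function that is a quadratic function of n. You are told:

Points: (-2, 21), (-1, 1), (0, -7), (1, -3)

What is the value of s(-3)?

53

Write s(n) = an² + bn + c; the 4 given values yield a linear system in the 3 coefficients.
Solving, s(n) = 6n² - 2n - 7.
Then s(-3) = 53.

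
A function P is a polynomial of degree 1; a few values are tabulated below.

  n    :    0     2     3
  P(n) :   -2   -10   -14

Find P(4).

-18

Write P(n) = an + b; the 3 given values yield a linear system in the 2 coefficients.
Solving, P(n) = -4n - 2.
Then P(4) = -18.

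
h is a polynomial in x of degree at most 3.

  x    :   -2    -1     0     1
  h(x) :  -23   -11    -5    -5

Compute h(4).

-41

First differences: 12, 6, 0. Second differences: -6, -6.
Level-2 differences are constant, so h has degree 2.
Fitting a degree-2 polynomial gives h(x) = -3x² + 3x - 5.
Then h(4) = -41.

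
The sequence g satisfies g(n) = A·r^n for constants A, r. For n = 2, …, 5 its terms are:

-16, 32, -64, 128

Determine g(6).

Consecutive ratio: 32/(-16) = -2, and -64/32 = -2, so r = -2.
Then A·(-2)^2 = -16 gives A = -4, and g(n) = -4·(-2)^n.
g(6) = -4·(-2)^6 = -256.

-256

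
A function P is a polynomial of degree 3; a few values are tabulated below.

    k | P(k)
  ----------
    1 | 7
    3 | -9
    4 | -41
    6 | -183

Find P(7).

Write P(k) = ak³ + bk² + ck + d; the 4 given values yield a linear system in the 4 coefficients.
Solving, P(k) = -k³ + 5k + 3.
Then P(7) = -305.

-305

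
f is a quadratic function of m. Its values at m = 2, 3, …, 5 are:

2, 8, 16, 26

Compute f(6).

Write f(m) = am² + bm + c; the 4 given values yield a linear system in the 3 coefficients.
Solving, f(m) = m² + m - 4.
Then f(6) = 38.

38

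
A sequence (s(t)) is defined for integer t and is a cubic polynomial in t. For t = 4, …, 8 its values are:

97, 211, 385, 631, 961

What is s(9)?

First differences: 114, 174, 246, 330. Second differences: 60, 72, 84. Third differences: 12, 12.
Level-3 differences are constant, so s has degree 3.
Fitting a degree-3 polynomial gives s(t) = 2t³ - 8t + 1.
Then s(9) = 1387.

1387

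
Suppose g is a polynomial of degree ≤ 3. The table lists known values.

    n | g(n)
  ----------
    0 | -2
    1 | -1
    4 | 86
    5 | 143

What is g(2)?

14

Write g(n) = an³ + bn² + cn + d; the 4 given values yield a linear system in the 4 coefficients.
Solving, the leading coefficient vanishes, and g(n) = 7n² - 6n - 2.
Then g(2) = 14.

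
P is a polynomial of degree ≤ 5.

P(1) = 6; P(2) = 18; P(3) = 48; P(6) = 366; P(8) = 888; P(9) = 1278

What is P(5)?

Write P(n) = an^5 + bn^4 + cn³ + dn² + en + p; the 6 given values yield a linear system in the 6 coefficients.
Solving, the top 2 coefficients vanish, and P(n) = 2n³ - 3n² + 7n.
Then P(5) = 210.

210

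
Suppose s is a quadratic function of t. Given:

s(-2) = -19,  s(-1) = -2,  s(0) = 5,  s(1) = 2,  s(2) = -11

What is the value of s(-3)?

Write s(t) = at² + bt + c; the 5 given values yield a linear system in the 3 coefficients.
Solving, s(t) = -5t² + 2t + 5.
Then s(-3) = -46.

-46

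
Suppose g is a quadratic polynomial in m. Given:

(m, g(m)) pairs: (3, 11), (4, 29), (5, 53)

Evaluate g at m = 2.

-1

Write g(m) = am² + bm + c; the 3 given values yield a linear system in the 3 coefficients.
Solving, g(m) = 3m² - 3m - 7.
Then g(2) = -1.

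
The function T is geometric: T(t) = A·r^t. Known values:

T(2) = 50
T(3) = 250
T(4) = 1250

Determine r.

5

Consecutive ratio: 250/50 = 5, and 1250/250 = 5, so r = 5.
Then A·5^2 = 50 gives A = 2, and T(t) = 2·5^t.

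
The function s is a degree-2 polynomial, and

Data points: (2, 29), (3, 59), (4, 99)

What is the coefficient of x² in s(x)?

Write s(x) = ax² + bx + c; the 3 given values yield a linear system in the 3 coefficients.
Solving, s(x) = 5x² + 5x - 1.
The coefficient of x² is 5.

5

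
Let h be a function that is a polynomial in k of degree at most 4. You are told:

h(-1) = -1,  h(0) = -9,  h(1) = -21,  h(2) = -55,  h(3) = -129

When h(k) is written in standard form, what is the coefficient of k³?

-3

Write h(k) = ak^4 + bk³ + ck² + dk + e; the 5 given values yield a linear system in the 5 coefficients.
Solving, the leading coefficient vanishes, and h(k) = -3k³ - 2k² - 7k - 9.
The coefficient of k³ is -3.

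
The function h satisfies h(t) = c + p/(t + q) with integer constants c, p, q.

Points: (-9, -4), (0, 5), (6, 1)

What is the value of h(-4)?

-19

(h(t) − c)(t + q) = p for each data point; the three points give a linear system in c and q, then p follows.
Solving: c = -1, q = 3, p = 18, so h(t) = -1 + 18/(t + 3).
Then h(-4) = -1 + 18/(-1) = -19.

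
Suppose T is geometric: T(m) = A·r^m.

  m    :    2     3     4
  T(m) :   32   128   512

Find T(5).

2048

Consecutive ratio: 128/32 = 4, and 512/128 = 4, so r = 4.
Then A·4^2 = 32 gives A = 2, and T(m) = 2·4^m.
T(5) = 2·4^5 = 2048.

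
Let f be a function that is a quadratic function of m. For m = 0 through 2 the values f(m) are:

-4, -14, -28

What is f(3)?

Write f(m) = am² + bm + c; the 3 given values yield a linear system in the 3 coefficients.
Solving, f(m) = -2m² - 8m - 4.
Then f(3) = -46.

-46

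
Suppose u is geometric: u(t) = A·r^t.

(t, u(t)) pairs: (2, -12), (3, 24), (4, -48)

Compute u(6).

Consecutive ratio: 24/(-12) = -2, and -48/24 = -2, so r = -2.
Then A·(-2)^2 = -12 gives A = -3, and u(t) = -3·(-2)^t.
u(6) = -3·(-2)^6 = -192.

-192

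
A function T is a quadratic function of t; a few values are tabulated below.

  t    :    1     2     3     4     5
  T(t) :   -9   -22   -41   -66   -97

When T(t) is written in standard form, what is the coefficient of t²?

First differences: -13, -19, -25, -31. Second differences: -6, -6, -6.
Level-2 differences are constant, so T has degree 2.
Fitting a degree-2 polynomial gives T(t) = -3t² - 4t - 2.
The coefficient of t² is -3.

-3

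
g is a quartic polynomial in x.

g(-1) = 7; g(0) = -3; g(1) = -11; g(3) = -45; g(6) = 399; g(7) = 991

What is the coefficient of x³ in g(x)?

Write g(x) = ax^4 + bx³ + cx² + dx + e; the 6 given values yield a linear system in the 5 coefficients.
Solving, g(x) = x^4 - 4x³ - 5x - 3.
The coefficient of x³ is -4.

-4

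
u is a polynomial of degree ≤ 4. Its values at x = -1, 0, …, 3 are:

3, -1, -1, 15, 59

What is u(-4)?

-81

Write u(x) = ax^4 + bx³ + cx² + dx + e; the 5 given values yield a linear system in the 5 coefficients.
Solving, the leading coefficient vanishes, and u(x) = 2x³ + 2x² - 4x - 1.
Then u(-4) = -81.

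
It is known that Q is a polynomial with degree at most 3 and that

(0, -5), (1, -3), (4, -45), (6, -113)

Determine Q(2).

Write Q(t) = at³ + bt² + ct + d; the 4 given values yield a linear system in the 4 coefficients.
Solving, the leading coefficient vanishes, and Q(t) = -4t² + 6t - 5.
Then Q(2) = -9.

-9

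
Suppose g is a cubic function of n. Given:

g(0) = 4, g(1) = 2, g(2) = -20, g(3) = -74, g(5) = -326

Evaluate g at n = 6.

-548

Write g(n) = an³ + bn² + cn + d; the 5 given values yield a linear system in the 4 coefficients.
Solving, g(n) = -2n³ - 4n² + 4n + 4.
Then g(6) = -548.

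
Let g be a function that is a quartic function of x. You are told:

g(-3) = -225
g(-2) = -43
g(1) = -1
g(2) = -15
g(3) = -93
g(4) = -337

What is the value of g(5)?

Write g(x) = ax^4 + bx³ + cx² + dx + e; the 6 given values yield a linear system in the 5 coefficients.
Solving, g(x) = -2x^4 + 3x³ - 5x + 3.
Then g(5) = -897.

-897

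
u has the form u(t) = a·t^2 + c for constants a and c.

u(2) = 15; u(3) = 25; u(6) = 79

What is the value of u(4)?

From u(2) = 15 and u(3) = 25: 4a + c = 15 and 9a + c = 25.
Subtracting: 5a = 10, so a = 2; then c = 15 − 2·4 = 7.
So u(t) = 2t² + 7, and u(4) = 39.

39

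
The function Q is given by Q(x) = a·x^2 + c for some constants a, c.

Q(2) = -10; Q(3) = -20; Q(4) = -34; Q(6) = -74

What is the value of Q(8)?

-130

From Q(2) = -10 and Q(3) = -20: 4a + c = -10 and 9a + c = -20.
Subtracting: 5a = -10, so a = -2; then c = -10 − (-2)·4 = -2.
So Q(x) = -2x² − 2, and Q(8) = -130.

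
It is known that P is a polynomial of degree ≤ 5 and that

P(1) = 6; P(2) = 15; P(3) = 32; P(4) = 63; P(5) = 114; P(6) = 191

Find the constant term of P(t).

-1

First differences: 9, 17, 31, 51, 77. Second differences: 8, 14, 20, 26. Third differences: 6, 6, 6.
Level-3 differences are constant, so P has degree 3.
Fitting a degree-3 polynomial gives P(t) = t³ - 2t² + 8t - 1.
The constant term is P(0) = -1.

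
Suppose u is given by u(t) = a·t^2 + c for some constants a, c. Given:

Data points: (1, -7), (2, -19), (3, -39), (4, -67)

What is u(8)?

-259

From u(1) = -7 and u(2) = -19: 1a + c = -7 and 4a + c = -19.
Subtracting: 3a = -12, so a = -4; then c = -7 − (-4)·1 = -3.
So u(t) = -4t² − 3, and u(8) = -259.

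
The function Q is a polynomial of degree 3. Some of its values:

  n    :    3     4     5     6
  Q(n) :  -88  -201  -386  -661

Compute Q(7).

-1044

Write Q(n) = an³ + bn² + cn + d; the 4 given values yield a linear system in the 4 coefficients.
Solving, Q(n) = -3n³ - 2n - 1.
Then Q(7) = -1044.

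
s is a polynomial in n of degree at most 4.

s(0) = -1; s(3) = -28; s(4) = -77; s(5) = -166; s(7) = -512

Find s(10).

-1631

Write s(n) = an^4 + bn³ + cn² + dn + e; the 5 given values yield a linear system in the 5 coefficients.
Solving, the leading coefficient vanishes, and s(n) = -2n³ + 4n² - 3n - 1.
Then s(10) = -1631.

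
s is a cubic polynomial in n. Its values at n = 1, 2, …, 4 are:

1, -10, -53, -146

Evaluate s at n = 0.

-2

Write s(n) = an³ + bn² + cn + d; the 4 given values yield a linear system in the 4 coefficients.
Solving, s(n) = -3n³ + 2n² + 4n - 2.
Then s(0) = -2.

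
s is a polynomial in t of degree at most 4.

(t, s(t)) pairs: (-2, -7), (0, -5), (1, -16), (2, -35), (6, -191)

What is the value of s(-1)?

Write s(t) = at^4 + bt³ + ct² + dt + e; the 5 given values yield a linear system in the 5 coefficients.
Solving, the top 2 coefficients vanish, and s(t) = -4t² - 7t - 5.
Then s(-1) = -2.

-2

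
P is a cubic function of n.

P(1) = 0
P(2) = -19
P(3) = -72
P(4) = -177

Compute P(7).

Write P(n) = an³ + bn² + cn + d; the 4 given values yield a linear system in the 4 coefficients.
Solving, P(n) = -3n³ + n² - n + 3.
Then P(7) = -984.

-984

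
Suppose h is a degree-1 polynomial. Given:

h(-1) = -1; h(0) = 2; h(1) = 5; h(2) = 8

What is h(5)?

Write h(t) = at + b; the 4 given values yield a linear system in the 2 coefficients.
Solving, h(t) = 3t + 2.
Then h(5) = 17.

17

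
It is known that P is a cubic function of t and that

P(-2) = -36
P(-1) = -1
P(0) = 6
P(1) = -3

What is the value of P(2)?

Write P(t) = at³ + bt² + ct + d; the 4 given values yield a linear system in the 4 coefficients.
Solving, P(t) = 2t³ - 8t² - 3t + 6.
Then P(2) = -16.

-16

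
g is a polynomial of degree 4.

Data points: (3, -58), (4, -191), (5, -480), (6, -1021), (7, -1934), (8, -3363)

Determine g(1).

4

First differences: -133, -289, -541, -913, -1429. Second differences: -156, -252, -372, -516. Third differences: -96, -120, -144. Fourth differences: -24, -24.
Level-4 differences are constant, so g has degree 4.
Fitting a degree-4 polynomial gives g(m) = -m^4 + 2m³ - 5m² + 3m + 5.
Then g(1) = 4.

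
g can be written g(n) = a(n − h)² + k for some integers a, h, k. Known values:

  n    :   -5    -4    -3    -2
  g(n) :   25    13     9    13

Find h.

-3

First differences -12, -4, 4; second difference 8 = 2a, so a = 4.
Expanding, the n-coefficient is −2ah = -8h; matching it to the data gives h = -3, and then k = 9.
So g(n) = 4(n + 3)² + 9.
Hence h = -3.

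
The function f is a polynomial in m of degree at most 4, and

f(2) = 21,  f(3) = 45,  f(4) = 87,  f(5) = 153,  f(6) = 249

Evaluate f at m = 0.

3

First differences: 24, 42, 66, 96. Second differences: 18, 24, 30. Third differences: 6, 6.
Level-3 differences are constant, so f has degree 3.
Fitting a degree-3 polynomial gives f(m) = m³ + 5m + 3.
Then f(0) = 3.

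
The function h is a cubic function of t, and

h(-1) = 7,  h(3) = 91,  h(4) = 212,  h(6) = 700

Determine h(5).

409

Write h(t) = at³ + bt² + ct + d; the 4 given values yield a linear system in the 4 coefficients.
Solving, h(t) = 3t³ + 2t² - 4t + 4.
Then h(5) = 409.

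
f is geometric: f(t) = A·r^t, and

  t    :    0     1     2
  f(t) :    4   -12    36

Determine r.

-3

Consecutive ratio: -12/4 = -3, and 36/(-12) = -3, so r = -3.
Then A·(-3)^0 = 4 gives A = 4, and f(t) = 4·(-3)^t.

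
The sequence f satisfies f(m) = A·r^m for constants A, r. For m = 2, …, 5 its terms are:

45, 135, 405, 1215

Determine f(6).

3645

Consecutive ratio: 135/45 = 3, and 405/135 = 3, so r = 3.
Then A·3^2 = 45 gives A = 5, and f(m) = 5·3^m.
f(6) = 5·3^6 = 3645.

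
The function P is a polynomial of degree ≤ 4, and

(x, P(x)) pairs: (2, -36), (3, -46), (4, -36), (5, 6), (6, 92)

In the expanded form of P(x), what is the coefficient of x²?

First differences: -10, 10, 42, 86. Second differences: 20, 32, 44. Third differences: 12, 12.
Level-3 differences are constant, so P has degree 3.
Fitting a degree-3 polynomial gives P(x) = 2x³ - 8x² - 8x - 4.
The coefficient of x² is -8.

-8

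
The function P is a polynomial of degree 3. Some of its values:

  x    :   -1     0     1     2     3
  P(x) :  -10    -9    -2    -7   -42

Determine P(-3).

78

First differences: 1, 7, -5, -35. Second differences: 6, -12, -30. Third differences: -18, -18.
Level-3 differences are constant, so P has degree 3.
Fitting a degree-3 polynomial gives P(x) = -3x³ + 3x² + 7x - 9.
Then P(-3) = 78.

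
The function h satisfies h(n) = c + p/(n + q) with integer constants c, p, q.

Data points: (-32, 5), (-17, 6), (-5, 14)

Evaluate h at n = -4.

19

(h(n) − c)(n + q) = p for each data point; the three points give a linear system in c and q, then p follows.
Solving: c = 4, q = 2, p = -30, so h(n) = 4 − 30/(n + 2).
Then h(-4) = 4 − 30/(-2) = 19.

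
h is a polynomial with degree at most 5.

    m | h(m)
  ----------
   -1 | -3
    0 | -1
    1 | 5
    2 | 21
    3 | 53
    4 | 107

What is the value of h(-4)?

-45

Write h(m) = am^5 + bm^4 + cm³ + dm² + em + p; the 6 given values yield a linear system in the 6 coefficients.
Solving, the top 2 coefficients vanish, and h(m) = m³ + 2m² + 3m - 1.
Then h(-4) = -45.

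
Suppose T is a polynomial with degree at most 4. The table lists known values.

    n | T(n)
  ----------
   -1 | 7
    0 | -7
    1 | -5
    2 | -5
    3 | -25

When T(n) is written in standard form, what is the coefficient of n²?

Write T(n) = an^4 + bn³ + cn² + dn + e; the 5 given values yield a linear system in the 5 coefficients.
Solving, the leading coefficient vanishes, and T(n) = -3n³ + 8n² - 3n - 7.
The coefficient of n² is 8.

8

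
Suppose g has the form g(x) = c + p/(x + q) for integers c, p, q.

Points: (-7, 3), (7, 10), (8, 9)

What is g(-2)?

1

(g(x) − c)(x + q) = p for each data point; the three points give a linear system in c and q, then p follows.
Solving: c = 5, q = -3, p = 20, so g(x) = 5 + 20/(x − 3).
Then g(-2) = 5 + 20/(-5) = 1.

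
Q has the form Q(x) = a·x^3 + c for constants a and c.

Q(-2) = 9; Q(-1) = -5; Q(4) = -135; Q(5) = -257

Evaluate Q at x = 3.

From Q(-2) = 9 and Q(-1) = -5: -8a + c = 9 and -1a + c = -5.
Subtracting: 7a = -14, so a = -2; then c = 9 − (-2)·(-8) = -7.
So Q(x) = -2x³ − 7, and Q(3) = -61.

-61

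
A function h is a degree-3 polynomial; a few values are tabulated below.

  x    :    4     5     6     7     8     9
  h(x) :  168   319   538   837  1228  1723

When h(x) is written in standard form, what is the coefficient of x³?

2

First differences: 151, 219, 299, 391, 495. Second differences: 68, 80, 92, 104. Third differences: 12, 12, 12.
Level-3 differences are constant, so h has degree 3.
Fitting a degree-3 polynomial gives h(x) = 2x³ + 4x² - 7x + 4.
The coefficient of x³ is 2.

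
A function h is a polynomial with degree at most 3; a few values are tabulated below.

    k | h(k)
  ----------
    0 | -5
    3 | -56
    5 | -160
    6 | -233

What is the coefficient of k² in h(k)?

Write h(k) = ak³ + bk² + ck + d; the 4 given values yield a linear system in the 4 coefficients.
Solving, the leading coefficient vanishes, and h(k) = -7k² + 4k - 5.
The coefficient of k² is -7.

-7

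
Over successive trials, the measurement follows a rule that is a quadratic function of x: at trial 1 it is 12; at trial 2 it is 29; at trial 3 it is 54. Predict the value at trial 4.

87

Write the value at x as f(x).
Write f(x) = ax² + bx + c; the 3 given values yield a linear system in the 3 coefficients.
Solving, f(x) = 4x² + 5x + 3.
Then f(4) = 87.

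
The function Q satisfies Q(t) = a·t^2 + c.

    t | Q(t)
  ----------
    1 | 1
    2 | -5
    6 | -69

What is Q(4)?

From Q(1) = 1 and Q(2) = -5: 1a + c = 1 and 4a + c = -5.
Subtracting: 3a = -6, so a = -2; then c = 1 − (-2)·1 = 3.
So Q(t) = -2t² + 3, and Q(4) = -29.

-29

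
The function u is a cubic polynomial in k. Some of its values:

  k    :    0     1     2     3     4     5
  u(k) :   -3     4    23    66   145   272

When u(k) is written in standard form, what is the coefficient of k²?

0

First differences: 7, 19, 43, 79, 127. Second differences: 12, 24, 36, 48. Third differences: 12, 12, 12.
Level-3 differences are constant, so u has degree 3.
Fitting a degree-3 polynomial gives u(k) = 2k³ + 5k - 3.
The coefficient of k² is 0.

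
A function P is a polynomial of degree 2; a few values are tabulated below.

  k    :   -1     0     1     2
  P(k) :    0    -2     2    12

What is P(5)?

First differences: -2, 4, 10. Second differences: 6, 6.
Level-2 differences are constant, so P has degree 2.
Fitting a degree-2 polynomial gives P(k) = 3k² + k - 2.
Then P(5) = 78.

78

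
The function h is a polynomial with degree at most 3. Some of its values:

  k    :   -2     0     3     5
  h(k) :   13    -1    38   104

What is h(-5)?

Write h(k) = ak³ + bk² + ck + d; the 4 given values yield a linear system in the 4 coefficients.
Solving, the leading coefficient vanishes, and h(k) = 4k² + k - 1.
Then h(-5) = 94.

94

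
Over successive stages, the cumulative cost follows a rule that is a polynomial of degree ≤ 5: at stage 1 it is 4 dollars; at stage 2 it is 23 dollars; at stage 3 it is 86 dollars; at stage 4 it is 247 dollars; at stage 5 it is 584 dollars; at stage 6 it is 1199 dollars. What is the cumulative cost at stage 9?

Write the value at m as T(m).
First differences: 19, 63, 161, 337, 615. Second differences: 44, 98, 176, 278. Third differences: 54, 78, 102. Fourth differences: 24, 24.
Level-4 differences are constant, so T has degree 4.
Fitting a degree-4 polynomial gives T(m) = m^4 - m³ + 3m² + 2m - 1.
Then T(9) = 6092.

6092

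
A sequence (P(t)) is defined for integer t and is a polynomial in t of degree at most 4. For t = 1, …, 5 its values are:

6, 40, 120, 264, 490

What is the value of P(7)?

1260

First differences: 34, 80, 144, 226. Second differences: 46, 64, 82. Third differences: 18, 18.
Level-3 differences are constant, so P has degree 3.
Fitting a degree-3 polynomial gives P(t) = 3t³ + 5t² - 2t.
Then P(7) = 1260.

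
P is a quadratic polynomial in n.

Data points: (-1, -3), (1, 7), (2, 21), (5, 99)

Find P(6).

137

Write P(n) = an² + bn + c; the 4 given values yield a linear system in the 3 coefficients.
Solving, P(n) = 3n² + 5n - 1.
Then P(6) = 137.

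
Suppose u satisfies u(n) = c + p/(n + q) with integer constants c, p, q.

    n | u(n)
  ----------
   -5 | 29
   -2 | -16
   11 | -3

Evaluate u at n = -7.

(u(n) − c)(n + q) = p for each data point; the three points give a linear system in c and q, then p follows.
Solving: c = -1, q = 4, p = -30, so u(n) = -1 − 30/(n + 4).
Then u(-7) = -1 − 30/(-3) = 9.

9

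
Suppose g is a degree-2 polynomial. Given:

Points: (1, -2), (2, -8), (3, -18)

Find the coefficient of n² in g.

-2

Write g(n) = an² + bn + c; the 3 given values yield a linear system in the 3 coefficients.
Solving, g(n) = -2n².
The coefficient of n² is -2.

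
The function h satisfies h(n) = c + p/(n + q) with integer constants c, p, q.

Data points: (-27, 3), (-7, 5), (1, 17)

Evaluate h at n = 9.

-3

(h(n) − c)(n + q) = p for each data point; the three points give a linear system in c and q, then p follows.
Solving: c = 2, q = -3, p = -30, so h(n) = 2 − 30/(n − 3).
Then h(9) = 2 − 30/6 = -3.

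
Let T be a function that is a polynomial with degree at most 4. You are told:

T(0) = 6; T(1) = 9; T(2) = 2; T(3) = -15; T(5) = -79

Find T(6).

-126

Write T(n) = an^4 + bn³ + cn² + dn + e; the 5 given values yield a linear system in the 5 coefficients.
Solving, the top 2 coefficients vanish, and T(n) = -5n² + 8n + 6.
Then T(6) = -126.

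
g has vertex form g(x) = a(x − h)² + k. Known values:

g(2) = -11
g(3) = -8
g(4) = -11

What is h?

First differences 3, -3; second difference -6 = 2a, so a = -3.
Expanding, the x-coefficient is −2ah = 6h; matching it to the data gives h = 3, and then k = -8.
So g(x) = -3(x − 3)² − 8.
Hence h = 3.

3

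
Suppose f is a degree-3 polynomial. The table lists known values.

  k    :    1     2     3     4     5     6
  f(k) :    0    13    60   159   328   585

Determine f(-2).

-15

Write f(k) = ak³ + bk² + ck + d; the 6 given values yield a linear system in the 4 coefficients.
Solving, f(k) = 3k³ - k² - 5k + 3.
Then f(-2) = -15.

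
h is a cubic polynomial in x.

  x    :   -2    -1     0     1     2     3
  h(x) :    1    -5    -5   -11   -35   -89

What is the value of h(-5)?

175

Write h(x) = ax³ + bx² + cx + d; the 6 given values yield a linear system in the 4 coefficients.
Solving, h(x) = -2x³ - 3x² - x - 5.
Then h(-5) = 175.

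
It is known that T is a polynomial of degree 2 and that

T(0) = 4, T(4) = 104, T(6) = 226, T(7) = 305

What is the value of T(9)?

499

Write T(t) = at² + bt + c; the 4 given values yield a linear system in the 3 coefficients.
Solving, T(t) = 6t² + t + 4.
Then T(9) = 499.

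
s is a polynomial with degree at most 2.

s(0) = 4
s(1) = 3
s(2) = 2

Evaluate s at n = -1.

Write s(n) = an² + bn + c; the 3 given values yield a linear system in the 3 coefficients.
Solving, the leading coefficient vanishes, and s(n) = -n + 4.
Then s(-1) = 5.

5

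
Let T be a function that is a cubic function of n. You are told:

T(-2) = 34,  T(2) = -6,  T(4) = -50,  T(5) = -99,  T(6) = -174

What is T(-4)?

Write T(n) = an³ + bn² + cn + d; the 5 given values yield a linear system in the 4 coefficients.
Solving, T(n) = -n³ + 2n² - 6n + 6.
Then T(-4) = 126.

126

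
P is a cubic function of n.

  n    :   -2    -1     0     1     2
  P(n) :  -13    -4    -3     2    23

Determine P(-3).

-42

Write P(n) = an³ + bn² + cn + d; the 5 given values yield a linear system in the 4 coefficients.
Solving, P(n) = 2n³ + 2n² + n - 3.
Then P(-3) = -42.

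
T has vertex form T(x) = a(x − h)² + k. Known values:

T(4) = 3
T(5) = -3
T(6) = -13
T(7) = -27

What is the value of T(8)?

-45

First differences -6, -10, -14; second difference -4 = 2a, so a = -2.
Expanding, the x-coefficient is −2ah = 4h; matching it to the data gives h = 3, and then k = 5.
So T(x) = -2(x − 3)² + 5.
T(8) = -2·5² + 5 = -45.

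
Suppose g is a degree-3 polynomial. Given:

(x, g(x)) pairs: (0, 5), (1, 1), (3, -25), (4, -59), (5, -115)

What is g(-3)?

Write g(x) = ax³ + bx² + cx + d; the 5 given values yield a linear system in the 4 coefficients.
Solving, g(x) = -x³ + x² - 4x + 5.
Then g(-3) = 53.

53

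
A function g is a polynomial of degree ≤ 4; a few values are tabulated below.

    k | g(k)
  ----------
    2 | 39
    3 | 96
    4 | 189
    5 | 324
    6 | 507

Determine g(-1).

Write g(k) = ak^4 + bk³ + ck² + dk + e; the 5 given values yield a linear system in the 5 coefficients.
Solving, the leading coefficient vanishes, and g(k) = k³ + 9k² - 7k + 9.
Then g(-1) = 24.

24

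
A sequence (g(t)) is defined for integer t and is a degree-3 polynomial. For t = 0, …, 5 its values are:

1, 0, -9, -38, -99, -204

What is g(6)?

-365

Write g(t) = at³ + bt² + ct + d; the 6 given values yield a linear system in the 4 coefficients.
Solving, g(t) = -2t³ + 2t² - t + 1.
Then g(6) = -365.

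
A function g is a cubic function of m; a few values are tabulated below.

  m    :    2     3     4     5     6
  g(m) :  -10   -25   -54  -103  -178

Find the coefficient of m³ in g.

-1

First differences: -15, -29, -49, -75. Second differences: -14, -20, -26. Third differences: -6, -6.
Level-3 differences are constant, so g has degree 3.
Fitting a degree-3 polynomial gives g(m) = -m³ + 2m² - 6m + 2.
The coefficient of m³ is -1.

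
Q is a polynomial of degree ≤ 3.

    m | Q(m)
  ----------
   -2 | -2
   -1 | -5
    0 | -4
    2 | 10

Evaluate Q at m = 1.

Write Q(m) = am³ + bm² + cm + d; the 4 given values yield a linear system in the 4 coefficients.
Solving, the leading coefficient vanishes, and Q(m) = 2m² + 3m - 4.
Then Q(1) = 1.

1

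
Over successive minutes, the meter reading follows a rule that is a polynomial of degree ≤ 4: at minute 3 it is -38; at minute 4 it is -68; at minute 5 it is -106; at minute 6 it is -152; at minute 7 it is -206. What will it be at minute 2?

Write the value at m as f(m).
First differences: -30, -38, -46, -54. Second differences: -8, -8, -8.
Level-2 differences are constant, so f has degree 2.
Fitting a degree-2 polynomial gives f(m) = -4m² - 2m + 4.
Then f(2) = -16.

-16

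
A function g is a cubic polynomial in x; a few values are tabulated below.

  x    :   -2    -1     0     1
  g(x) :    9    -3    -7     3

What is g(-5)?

33

Write g(x) = ax³ + bx² + cx + d; the 4 given values yield a linear system in the 4 coefficients.
Solving, g(x) = x³ + 7x² + 2x - 7.
Then g(-5) = 33.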